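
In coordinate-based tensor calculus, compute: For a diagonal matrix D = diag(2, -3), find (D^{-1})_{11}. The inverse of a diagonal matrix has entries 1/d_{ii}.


For a diagonal matrix, the inverse has entries (D^{-1})_{ii} = 1/d_{ii}.
The diagonal entries are: d_{11} = 2, d_{22} = -3
We need (D^{-1})_{11} = 1/d_{11} = 1/2 = 1/2

1/2


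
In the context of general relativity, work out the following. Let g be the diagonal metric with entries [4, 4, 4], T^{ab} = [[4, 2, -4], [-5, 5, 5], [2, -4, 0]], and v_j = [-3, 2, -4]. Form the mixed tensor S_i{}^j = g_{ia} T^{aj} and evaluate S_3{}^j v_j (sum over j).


Step 1: lower the first index. For a diagonal metric, g_{ia} T^{aj} = g_{ii} T^{ij} (no sum on i).
g_{33} = 4
S_3{}^1 = 4 * T^{31} = 4 * 2 = 8
S_3{}^2 = 4 * T^{32} = 4 * -4 = -16
S_3{}^3 = 4 * T^{33} = 4 * 0 = 0
Step 2: contract S_3{}^j with v_j.
S_3{}^1 * v_1 = 8 * -3 = -24
S_3{}^2 * v_2 = -16 * 2 = -32
S_3{}^3 * v_3 = 0 * -4 = 0
Result = -24 + -32 + 0 = -56

-56


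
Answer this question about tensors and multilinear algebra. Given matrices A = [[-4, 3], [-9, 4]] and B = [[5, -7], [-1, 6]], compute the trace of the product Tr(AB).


Tr(AB) = sum_i (AB)_{ii} where (AB)_{ii} = sum_k A_{ik} B_{ki}.
(AB)_{11} = -4*5 + 3*-1 = -23
(AB)_{22} = -9*-7 + 4*6 = 87
Tr(AB) = -23 + 87 = 64

64


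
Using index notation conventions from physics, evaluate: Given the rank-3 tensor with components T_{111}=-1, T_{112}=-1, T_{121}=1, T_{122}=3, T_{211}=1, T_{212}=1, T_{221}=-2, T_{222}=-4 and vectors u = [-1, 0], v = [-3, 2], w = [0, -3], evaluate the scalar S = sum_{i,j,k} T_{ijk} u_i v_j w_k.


S = sum over i,j,k of T_{ijk} u_i v_j w_k. Expanding all 8 terms:
T_{111}*u_1*v_1*w_1 = -1*-1*-3*0 = 0  (running total: 0)
T_{112}*u_1*v_1*w_2 = -1*-1*-3*-3 = 9  (running total: 9)
T_{121}*u_1*v_2*w_1 = 1*-1*2*0 = 0  (running total: 9)
T_{122}*u_1*v_2*w_2 = 3*-1*2*-3 = 18  (running total: 27)
T_{211}*u_2*v_1*w_1 = 1*0*-3*0 = 0  (running total: 27)
T_{212}*u_2*v_1*w_2 = 1*0*-3*-3 = 0  (running total: 27)
T_{221}*u_2*v_2*w_1 = -2*0*2*0 = 0  (running total: 27)
T_{222}*u_2*v_2*w_2 = -4*0*2*-3 = 0  (running total: 27)
S = 27

27


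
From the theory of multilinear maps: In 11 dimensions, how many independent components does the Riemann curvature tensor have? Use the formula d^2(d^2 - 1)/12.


The Riemann tensor in d dimensions has d^2(d^2 - 1)/12 independent components.
d = 11, so d^2 = 121
d^2 - 1 = 120
d^2(d^2 - 1) = 121 * 120 = 14520
Divide by 12: 14520 / 12 = 1210

1210


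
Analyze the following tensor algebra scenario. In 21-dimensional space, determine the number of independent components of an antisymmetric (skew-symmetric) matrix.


An antisymmetric rank-2 tensor satisfies A_{ij} = -A_{ji}, so diagonal entries are zero.
The independent components are the upper-triangular entries: C(n, 2) = n(n-1)/2.
n = 21
C(21, 2) = 21 * 20 / 2 = 420 / 2 = 210

210


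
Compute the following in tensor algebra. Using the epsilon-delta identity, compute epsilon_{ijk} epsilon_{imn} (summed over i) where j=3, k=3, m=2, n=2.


Using the identity: epsilon_{ijk} epsilon_{imn} = delta_{jm} delta_{kn} - delta_{jn} delta_{km}.
delta_{32} = 0
delta_{32} = 0
delta_{32} = 0
delta_{32} = 0
Result = 0 * 0 - 0 * 0 = 0 - 0 = 0

0


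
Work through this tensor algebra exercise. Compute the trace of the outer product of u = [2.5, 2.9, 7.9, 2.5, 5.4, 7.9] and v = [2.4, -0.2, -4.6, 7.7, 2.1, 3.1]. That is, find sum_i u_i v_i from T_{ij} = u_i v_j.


The outer product gives T_{ij} = u_i v_j.
The trace (contraction) is Tr(T) = sum_i T_{ii} = sum_i u_i v_i.
Diagonal entries:
T_{11} = u_1 * v_1 = 2.5 * 2.4 = 6
T_{22} = u_2 * v_2 = 2.9 * -0.2 = -0.58
T_{33} = u_3 * v_3 = 7.9 * -4.6 = -36.34
T_{44} = u_4 * v_4 = 2.5 * 7.7 = 19.25
T_{55} = u_5 * v_5 = 5.4 * 2.1 = 11.34
T_{66} = u_6 * v_6 = 7.9 * 3.1 = 24.49
Tr(T) = 6 + -0.58 + -36.34 + 19.25 + 11.34 + 24.49 = 24.16

24.16


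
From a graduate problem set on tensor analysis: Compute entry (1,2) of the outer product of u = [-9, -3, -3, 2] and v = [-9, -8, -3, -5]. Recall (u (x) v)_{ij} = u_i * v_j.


The outer product entry T_{ij} = u_i * v_j.
We need i=1, j=2.
u_1 = -9, v_2 = -8
T_{1,2} = -9 * -8 = 72

72


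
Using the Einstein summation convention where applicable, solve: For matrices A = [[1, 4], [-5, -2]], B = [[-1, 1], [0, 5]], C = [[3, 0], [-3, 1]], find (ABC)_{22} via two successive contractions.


(ABC)_{22} = sum_m (AB)_{2m} C_{m2}. First compute row 2 of AB.
(AB)_{21} = -5*-1 + -2*0 = 5
(AB)_{22} = -5*1 + -2*5 = -15
Now contract with column 2 of C:
(AB)_{21} * C_{12} = 5 * 0 = 0
(AB)_{22} * C_{22} = -15 * 1 = -15
(ABC)_{22} = 0 + -15 = -15

-15


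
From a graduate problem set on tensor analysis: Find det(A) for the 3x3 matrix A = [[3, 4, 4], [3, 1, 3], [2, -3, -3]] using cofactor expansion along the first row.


Expanding along the first row, det(A) = a11*M_11 - a12*M_12 + a13*M_13, where M_1j is the (1,j) minor.
Minor M_11 = 1*-3 - 3*-3 = 6
Minor M_12 = 3*-3 - 3*2 = -15
Minor M_13 = 3*-3 - 1*2 = -11
det = 3*(6) - 4*(-15) + 4*(-11)
    = 18 - -60 + -44
    = 34

34


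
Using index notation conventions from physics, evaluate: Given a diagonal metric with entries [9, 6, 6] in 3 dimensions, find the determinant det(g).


For a diagonal metric, the determinant is the product of diagonal entries.
Diagonal entries: 9, 6, 6
det(g) = 9 * 6 * 6 = 324

324


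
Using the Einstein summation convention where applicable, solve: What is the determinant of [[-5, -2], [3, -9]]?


For a 2x2 matrix [[a, b], [c, d]], det = a*d - b*c.
a = -5, b = -2, c = 3, d = -9
a*d = -5 * -9 = 45
b*c = -2 * 3 = -6
det = 45 - -6 = 51

51


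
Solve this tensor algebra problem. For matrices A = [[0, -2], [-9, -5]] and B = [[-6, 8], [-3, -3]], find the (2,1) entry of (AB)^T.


(AB)^T_{ij} = (AB)_{ji} = sum_k A_{jk} B_{ki}.
For i=2, j=1 we need (AB)_{12}:
A_{11} * B_{12} = 0 * 8 = 0
A_{12} * B_{22} = -2 * -3 = 6
Sum = 0 + 6 = 6

6


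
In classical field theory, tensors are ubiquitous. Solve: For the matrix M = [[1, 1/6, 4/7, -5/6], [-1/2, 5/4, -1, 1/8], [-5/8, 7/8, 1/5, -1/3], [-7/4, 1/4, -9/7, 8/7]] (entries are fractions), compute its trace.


The trace is the sum of diagonal entries.
Diagonal: M[1,1] = 1, M[2,2] = 5/4, M[3,3] = 1/5, M[4,4] = 8/7
Tr(M) = 1 + 5/4 + 1/5 + 8/7
Computing step by step:
After adding M[1,1]: 1
After adding M[2,2]: 9/4
After adding M[3,3]: 49/20
After adding M[4,4]: 503/140
Tr(M) = 503/140

503/140


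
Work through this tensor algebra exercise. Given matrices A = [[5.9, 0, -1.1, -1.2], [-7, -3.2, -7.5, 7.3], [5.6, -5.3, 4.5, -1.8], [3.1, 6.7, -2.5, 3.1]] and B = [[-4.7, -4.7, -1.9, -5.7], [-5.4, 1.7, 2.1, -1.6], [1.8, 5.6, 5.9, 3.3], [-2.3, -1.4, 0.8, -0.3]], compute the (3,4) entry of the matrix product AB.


(AB)_{ij} = sum_k A_{ik} B_{kj}.
For i=3, j=4:
A_{31} * B_{14} = 5.6 * -5.7 = -31.92
A_{32} * B_{24} = -5.3 * -1.6 = 8.48
A_{33} * B_{34} = 4.5 * 3.3 = 14.85
A_{34} * B_{44} = -1.8 * -0.3 = 0.54
Sum = -31.92 + 8.48 + 14.85 + 0.54 = -8.05

-8.05


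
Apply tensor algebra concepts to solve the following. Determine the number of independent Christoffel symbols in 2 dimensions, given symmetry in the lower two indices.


Christoffel symbols Gamma^k_{ij} are symmetric in i,j, so there are d * d(d+1)/2 independent symbols.
d = 2
d(d+1)/2 = 2 * 3 / 2 = 3
Total = 2 * 3 = 6

6


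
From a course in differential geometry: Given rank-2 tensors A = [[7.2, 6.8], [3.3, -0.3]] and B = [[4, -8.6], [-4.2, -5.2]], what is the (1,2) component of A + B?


Tensor addition is component-wise: (A + B)_{ij} = A_{ij} + B_{ij}.
A_{12} = 6.8
B_{12} = -8.6
(A + B)_{12} = 6.8 + -8.6 = -1.8

-1.8


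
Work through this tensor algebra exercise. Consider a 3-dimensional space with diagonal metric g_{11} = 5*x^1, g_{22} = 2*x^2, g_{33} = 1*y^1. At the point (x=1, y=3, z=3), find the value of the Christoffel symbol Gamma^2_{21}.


For a diagonal metric, Gamma^k_{ij} = (1/2) g^{kk} (dg_{ik}/dx_j + dg_{jk}/dx_i - dg_{ij}/dx_k).
The metric is diagonal, so g_{ab} = 0 for a != b.
At the given point: g_{11} = 5, g_{22} = 2, g_{33} = 3
g^{22} = 1/2
dg_{22}/dx_1 = dg_{22}/dx_1 = 4
dg_{12}/dx_2 = 0 (off-diagonal)
dg_{21}/dx_2 = 0 (off-diagonal)
Numerator = 4 + 0 - 0 = 4
Gamma^2_{21} = 4 / (2 * 2) = 1

1


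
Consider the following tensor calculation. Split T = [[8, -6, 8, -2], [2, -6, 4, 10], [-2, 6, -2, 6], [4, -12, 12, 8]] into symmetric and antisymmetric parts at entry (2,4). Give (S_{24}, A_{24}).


T_{24} = 10
T_{42} = -12
S_{24} = (10 + -12)/2 = -2/2 = -1
A_{24} = (10 - -12)/2 = 22/2 = 11
Check: S + A = -1 + 11 = 10 = T_{24}.

(-1, 11)


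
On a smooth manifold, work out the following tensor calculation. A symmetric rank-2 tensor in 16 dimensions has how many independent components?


A symmetric rank-2 tensor in d dimensions has d(d+1)/2 independent components.
d = 16
d(d+1)/2 = 16 * 17 / 2 = 272 / 2 = 136

136


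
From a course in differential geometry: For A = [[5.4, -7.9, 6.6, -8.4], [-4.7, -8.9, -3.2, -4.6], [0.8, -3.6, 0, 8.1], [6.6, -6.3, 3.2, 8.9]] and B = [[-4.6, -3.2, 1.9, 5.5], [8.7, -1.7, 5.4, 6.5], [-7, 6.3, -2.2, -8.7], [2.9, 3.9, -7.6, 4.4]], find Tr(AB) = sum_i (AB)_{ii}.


Tr(AB) = sum_i (AB)_{ii} where (AB)_{ii} = sum_k A_{ik} B_{ki}.
(AB)_{11} = 5.4*-4.6 + -7.9*8.7 + 6.6*-7 + -8.4*2.9 = -164.13
(AB)_{22} = -4.7*-3.2 + -8.9*-1.7 + -3.2*6.3 + -4.6*3.9 = -7.93
(AB)_{33} = 0.8*1.9 + -3.6*5.4 + 0*-2.2 + 8.1*-7.6 = -79.48
(AB)_{44} = 6.6*5.5 + -6.3*6.5 + 3.2*-8.7 + 8.9*4.4 = 6.67
Tr(AB) = -164.13 + -7.93 + -79.48 + 6.67 = -244.87

-244.87


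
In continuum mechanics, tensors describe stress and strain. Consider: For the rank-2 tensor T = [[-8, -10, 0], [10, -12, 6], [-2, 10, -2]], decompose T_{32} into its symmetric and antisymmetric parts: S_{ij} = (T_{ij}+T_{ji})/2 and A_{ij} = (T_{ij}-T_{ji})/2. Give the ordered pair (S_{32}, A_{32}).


T_{32} = 10
T_{23} = 6
S_{32} = (10 + 6)/2 = 16/2 = 8
A_{32} = (10 - 6)/2 = 4/2 = 2
Check: S + A = 8 + 2 = 10 = T_{32}.

(8, 2)


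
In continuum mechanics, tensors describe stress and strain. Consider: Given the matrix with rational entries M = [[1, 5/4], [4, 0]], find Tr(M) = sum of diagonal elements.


The trace is the sum of diagonal entries.
Diagonal: M[1,1] = 1, M[2,2] = 0
Tr(M) = 1 + 0
Computing step by step:
After adding M[1,1]: 1
After adding M[2,2]: 1
Tr(M) = 1

1


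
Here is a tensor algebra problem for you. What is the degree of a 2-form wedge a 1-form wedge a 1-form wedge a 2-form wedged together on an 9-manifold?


The degree of a wedge product is the sum of the degrees of the individual forms.
Degrees: 2, 1, 1, 2
Total degree = 2 + 1 + 1 + 2 = 6

6


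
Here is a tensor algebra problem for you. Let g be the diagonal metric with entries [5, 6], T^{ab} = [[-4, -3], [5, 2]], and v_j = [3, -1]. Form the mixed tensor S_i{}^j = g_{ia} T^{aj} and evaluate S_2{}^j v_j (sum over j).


Step 1: lower the first index. For a diagonal metric, g_{ia} T^{aj} = g_{ii} T^{ij} (no sum on i).
g_{22} = 6
S_2{}^1 = 6 * T^{21} = 6 * 5 = 30
S_2{}^2 = 6 * T^{22} = 6 * 2 = 12
Step 2: contract S_2{}^j with v_j.
S_2{}^1 * v_1 = 30 * 3 = 90
S_2{}^2 * v_2 = 12 * -1 = -12
Result = 90 + -12 = 78

78


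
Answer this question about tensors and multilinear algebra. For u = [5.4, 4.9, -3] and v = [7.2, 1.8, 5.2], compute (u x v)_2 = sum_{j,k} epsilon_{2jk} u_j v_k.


(u x v)_2 = sum_{j,k} epsilon_{2jk} u_j v_k. Only permutations of (1,2,3) contribute; the two non-zero terms are:
eps_{213} u_1 v_3 = -1 * 5.4 * 5.2 = -28.08
eps_{231} u_3 v_1 = 1 * -3 * 7.2 = -21.6
(u x v)_2 = -49.68

-49.68


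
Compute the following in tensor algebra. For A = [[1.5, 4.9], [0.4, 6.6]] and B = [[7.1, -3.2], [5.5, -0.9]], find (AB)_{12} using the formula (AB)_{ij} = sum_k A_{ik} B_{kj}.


(AB)_{ij} = sum_k A_{ik} B_{kj}.
For i=1, j=2:
A_{11} * B_{12} = 1.5 * -3.2 = -4.8
A_{12} * B_{22} = 4.9 * -0.9 = -4.41
Sum = -4.8 + -4.41 = -9.21

-9.21


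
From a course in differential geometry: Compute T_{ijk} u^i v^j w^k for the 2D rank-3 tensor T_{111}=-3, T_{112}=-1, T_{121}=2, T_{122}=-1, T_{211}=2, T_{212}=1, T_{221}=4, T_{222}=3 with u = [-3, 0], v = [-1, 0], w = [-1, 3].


S = sum over i,j,k of T_{ijk} u_i v_j w_k. Expanding all 8 terms:
T_{111}*u_1*v_1*w_1 = -3*-3*-1*-1 = 9  (running total: 9)
T_{112}*u_1*v_1*w_2 = -1*-3*-1*3 = -9  (running total: 0)
T_{121}*u_1*v_2*w_1 = 2*-3*0*-1 = 0  (running total: 0)
T_{122}*u_1*v_2*w_2 = -1*-3*0*3 = 0  (running total: 0)
T_{211}*u_2*v_1*w_1 = 2*0*-1*-1 = 0  (running total: 0)
T_{212}*u_2*v_1*w_2 = 1*0*-1*3 = 0  (running total: 0)
T_{221}*u_2*v_2*w_1 = 4*0*0*-1 = 0  (running total: 0)
T_{222}*u_2*v_2*w_2 = 3*0*0*3 = 0  (running total: 0)
S = 0

0


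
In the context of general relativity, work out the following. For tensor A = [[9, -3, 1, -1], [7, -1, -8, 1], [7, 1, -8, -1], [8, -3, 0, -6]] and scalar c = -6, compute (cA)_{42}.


Scalar multiplication: (cA)_{ij} = c * A_{ij}.
c = -6
A_{42} = -3
(cA)_{42} = -6 * -3 = 18

18


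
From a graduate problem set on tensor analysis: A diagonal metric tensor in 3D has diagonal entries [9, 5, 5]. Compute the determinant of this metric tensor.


For a diagonal metric, the determinant is the product of diagonal entries.
Diagonal entries: 9, 5, 5
det(g) = 9 * 5 * 5 = 225

225


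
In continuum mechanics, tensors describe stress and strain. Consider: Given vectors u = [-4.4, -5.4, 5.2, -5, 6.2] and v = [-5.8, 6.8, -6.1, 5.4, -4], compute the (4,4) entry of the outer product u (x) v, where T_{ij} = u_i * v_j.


The outer product entry T_{ij} = u_i * v_j.
We need i=4, j=4.
u_4 = -5, v_4 = 5.4
T_{4,4} = -5 * 5.4 = -27

-27


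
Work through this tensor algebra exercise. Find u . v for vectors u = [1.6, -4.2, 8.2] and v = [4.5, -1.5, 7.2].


The inner product u . v = sum of u_i * v_i.
Term-by-term: 1.6 * 4.5, -4.2 * -1.5, 8.2 * 7.2
Products: 7.2, 6.3, 59.04
Sum = 7.2 + 6.3 + 59.04 = 72.54

72.54


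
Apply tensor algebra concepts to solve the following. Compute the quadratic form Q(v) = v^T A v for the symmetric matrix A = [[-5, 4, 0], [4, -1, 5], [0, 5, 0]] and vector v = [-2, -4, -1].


First compute Av:
(Av)_1 = -5*-2 + 4*-4 + 0*-1 = -6
(Av)_2 = 4*-2 + -1*-4 + 5*-1 = -9
(Av)_3 = 0*-2 + 5*-4 + 0*-1 = -20
Av = [-6, -9, -20]
Then v^T (Av) = -2*-6 + -4*-9 + -1*-20
= 12 + 36 + 20 = 68

68


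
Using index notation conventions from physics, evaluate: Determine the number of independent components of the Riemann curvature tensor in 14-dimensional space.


The Riemann tensor in d dimensions has d^2(d^2 - 1)/12 independent components.
d = 14, so d^2 = 196
d^2 - 1 = 195
d^2(d^2 - 1) = 196 * 195 = 38220
Divide by 12: 38220 / 12 = 3185

3185


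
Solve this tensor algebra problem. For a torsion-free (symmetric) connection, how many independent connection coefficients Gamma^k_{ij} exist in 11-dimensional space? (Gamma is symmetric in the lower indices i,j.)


Christoffel symbols Gamma^k_{ij} are symmetric in i,j, so there are d * d(d+1)/2 independent symbols.
d = 11
d(d+1)/2 = 11 * 12 / 2 = 66
Total = 11 * 66 = 726

726


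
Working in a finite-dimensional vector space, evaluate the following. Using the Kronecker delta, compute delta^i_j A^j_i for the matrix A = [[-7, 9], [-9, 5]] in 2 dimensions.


The contraction (trace) of a rank-2 tensor is the sum of its diagonal elements.
Diagonal entries: A[1,1] = -7, A[2,2] = 5
Tr(A) = -7 + 5 = -2

-2


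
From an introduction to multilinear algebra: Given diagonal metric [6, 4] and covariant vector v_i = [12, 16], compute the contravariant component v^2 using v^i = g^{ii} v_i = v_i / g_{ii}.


To raise an index with a diagonal metric: v^i = v_i / g_{ii}.
For index 2: v_2 = 16, g_{22} = 4
v^2 = 16 / 4 = 4

4


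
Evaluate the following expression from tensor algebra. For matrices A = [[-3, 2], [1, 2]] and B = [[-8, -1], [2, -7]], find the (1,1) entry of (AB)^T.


(AB)^T_{ij} = (AB)_{ji} = sum_k A_{jk} B_{ki}.
For i=1, j=1 we need (AB)_{11}:
A_{11} * B_{11} = -3 * -8 = 24
A_{12} * B_{21} = 2 * 2 = 4
Sum = 24 + 4 = 28

28


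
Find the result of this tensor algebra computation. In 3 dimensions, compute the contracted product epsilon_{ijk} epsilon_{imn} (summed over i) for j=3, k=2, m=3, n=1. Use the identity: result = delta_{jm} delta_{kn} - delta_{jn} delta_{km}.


Using the identity: epsilon_{ijk} epsilon_{imn} = delta_{jm} delta_{kn} - delta_{jn} delta_{km}.
delta_{33} = 1
delta_{21} = 0
delta_{31} = 0
delta_{23} = 0
Result = 1 * 0 - 0 * 0 = 0 - 0 = 0

0


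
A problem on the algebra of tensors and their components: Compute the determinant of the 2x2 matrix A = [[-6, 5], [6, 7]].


For a 2x2 matrix [[a, b], [c, d]], det = a*d - b*c.
a = -6, b = 5, c = 6, d = 7
a*d = -6 * 7 = -42
b*c = 5 * 6 = 30
det = -42 - 30 = -72

-72


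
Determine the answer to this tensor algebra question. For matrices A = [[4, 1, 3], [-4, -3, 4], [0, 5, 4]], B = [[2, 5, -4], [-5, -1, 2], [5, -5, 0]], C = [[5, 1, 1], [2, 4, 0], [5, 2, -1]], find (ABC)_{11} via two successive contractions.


(ABC)_{11} = sum_m (AB)_{1m} C_{m1}. First compute row 1 of AB.
(AB)_{11} = 4*2 + 1*-5 + 3*5 = 18
(AB)_{12} = 4*5 + 1*-1 + 3*-5 = 4
(AB)_{13} = 4*-4 + 1*2 + 3*0 = -14
Now contract with column 1 of C:
(AB)_{11} * C_{11} = 18 * 5 = 90
(AB)_{12} * C_{21} = 4 * 2 = 8
(AB)_{13} * C_{31} = -14 * 5 = -70
(ABC)_{11} = 90 + 8 + -70 = 28

28


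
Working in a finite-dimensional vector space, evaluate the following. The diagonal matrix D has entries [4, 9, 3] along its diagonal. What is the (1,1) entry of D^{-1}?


For a diagonal matrix, the inverse has entries (D^{-1})_{ii} = 1/d_{ii}.
The diagonal entries are: d_{11} = 4, d_{22} = 9, d_{33} = 3
We need (D^{-1})_{11} = 1/d_{11} = 1/4 = 1/4

1/4


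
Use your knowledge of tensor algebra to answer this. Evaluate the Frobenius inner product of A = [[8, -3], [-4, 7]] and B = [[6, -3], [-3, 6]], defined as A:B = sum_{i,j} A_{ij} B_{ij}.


A:B = sum over all i,j of A_{ij} * B_{ij}.
Row 1: 8*6=48, -3*-3=9 => row sum = 57
Row 2: -4*-3=12, 7*6=42 => row sum = 54
Total = 57 + 54 = 111

111


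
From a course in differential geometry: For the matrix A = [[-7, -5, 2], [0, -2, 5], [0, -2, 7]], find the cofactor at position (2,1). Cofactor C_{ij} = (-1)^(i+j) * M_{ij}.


To find cofactor C_{21}, delete row 2 and column 1.
The resulting 2x2 submatrix is: [[-5, 2], [-2, 7]]
Minor M_{21} = -5*7 - 2*-2
  = -35 - -4 = -31
Sign = (-1)^(2+1) = (-1)^3 = -1
Cofactor C_{21} = -1 * -31 = 31

31


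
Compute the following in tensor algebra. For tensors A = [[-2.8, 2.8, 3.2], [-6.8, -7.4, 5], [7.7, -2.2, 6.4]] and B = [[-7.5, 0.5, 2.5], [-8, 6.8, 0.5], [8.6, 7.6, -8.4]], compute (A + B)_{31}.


Tensor addition is component-wise: (A + B)_{ij} = A_{ij} + B_{ij}.
A_{31} = 7.7
B_{31} = 8.6
(A + B)_{31} = 7.7 + 8.6 = 16.3

16.3


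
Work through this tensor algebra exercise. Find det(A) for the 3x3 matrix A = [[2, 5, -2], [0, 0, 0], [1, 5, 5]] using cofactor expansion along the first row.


Expanding along the first row, det(A) = a11*M_11 - a12*M_12 + a13*M_13, where M_1j is the (1,j) minor.
Minor M_11 = 0*5 - 0*5 = 0
Minor M_12 = 0*5 - 0*1 = 0
Minor M_13 = 0*5 - 0*1 = 0
det = 2*(0) - 5*(0) + -2*(0)
    = 0 - 0 + 0
    = 0

0


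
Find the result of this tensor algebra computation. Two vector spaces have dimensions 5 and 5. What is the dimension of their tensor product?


The dimension of a tensor product is the product of dimensions.
dim(V) = 5, dim(W) = 5
dim(V (x) W) = 5 * 5 = 25

25


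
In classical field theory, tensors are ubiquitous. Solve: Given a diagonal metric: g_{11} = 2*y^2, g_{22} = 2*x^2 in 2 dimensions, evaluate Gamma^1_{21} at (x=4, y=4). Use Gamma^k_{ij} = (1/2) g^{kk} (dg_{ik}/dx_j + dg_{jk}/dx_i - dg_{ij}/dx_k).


For a diagonal metric, Gamma^k_{ij} = (1/2) g^{kk} (dg_{ik}/dx_j + dg_{jk}/dx_i - dg_{ij}/dx_k).
The metric is diagonal, so g_{ab} = 0 for a != b.
At the given point: g_{11} = 32, g_{22} = 32
g^{11} = 1/32
dg_{21}/dx_1 = 0 (off-diagonal)
dg_{11}/dx_2 = dg_{11}/dx_2 = 16
dg_{21}/dx_1 = 0 (off-diagonal)
Numerator = 0 + 16 - 0 = 16
Gamma^1_{21} = 16 / (2 * 32) = 1/4

1/4


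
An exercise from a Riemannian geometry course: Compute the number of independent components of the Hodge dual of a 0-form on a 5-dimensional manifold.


The Hodge dual of a p-form on an n-dimensional manifold is an (n-p)-form.
n = 5, p = 0, so dual degree = 5 - 0 = 5
The number of components is C(n, n-p) = C(5, 5) = 1

1


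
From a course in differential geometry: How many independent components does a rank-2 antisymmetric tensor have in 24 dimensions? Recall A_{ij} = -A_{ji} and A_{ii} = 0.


An antisymmetric rank-2 tensor satisfies A_{ij} = -A_{ji}, so diagonal entries are zero.
The independent components are the upper-triangular entries: C(n, 2) = n(n-1)/2.
n = 24
C(24, 2) = 24 * 23 / 2 = 552 / 2 = 276

276


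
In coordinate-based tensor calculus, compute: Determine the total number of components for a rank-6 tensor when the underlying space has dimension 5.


The number of components of a rank-r tensor in d dimensions is d^r.
Here d = 5 and r = 6.
5^6 = 15625

15625


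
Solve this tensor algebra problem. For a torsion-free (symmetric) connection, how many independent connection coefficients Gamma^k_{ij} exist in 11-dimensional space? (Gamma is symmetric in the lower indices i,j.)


Christoffel symbols Gamma^k_{ij} are symmetric in i,j, so there are d * d(d+1)/2 independent symbols.
d = 11
d(d+1)/2 = 11 * 12 / 2 = 66
Total = 11 * 66 = 726

726


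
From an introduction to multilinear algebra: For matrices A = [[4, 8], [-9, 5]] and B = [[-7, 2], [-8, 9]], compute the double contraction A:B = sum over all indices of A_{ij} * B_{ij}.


A:B = sum over all i,j of A_{ij} * B_{ij}.
Row 1: 4*-7=-28, 8*2=16 => row sum = -12
Row 2: -9*-8=72, 5*9=45 => row sum = 117
Total = -12 + 117 = 105

105


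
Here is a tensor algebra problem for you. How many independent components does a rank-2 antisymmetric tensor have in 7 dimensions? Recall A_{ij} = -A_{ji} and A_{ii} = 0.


An antisymmetric rank-2 tensor satisfies A_{ij} = -A_{ji}, so diagonal entries are zero.
The independent components are the upper-triangular entries: C(n, 2) = n(n-1)/2.
n = 7
C(7, 2) = 7 * 6 / 2 = 42 / 2 = 21

21


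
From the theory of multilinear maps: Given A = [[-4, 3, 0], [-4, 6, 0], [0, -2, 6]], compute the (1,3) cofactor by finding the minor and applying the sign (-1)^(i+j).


To find cofactor C_{13}, delete row 1 and column 3.
The resulting 2x2 submatrix is: [[-4, 6], [0, -2]]
Minor M_{13} = -4*-2 - 6*0
  = 8 - 0 = 8
Sign = (-1)^(1+3) = (-1)^4 = 1
Cofactor C_{13} = 1 * 8 = 8

8


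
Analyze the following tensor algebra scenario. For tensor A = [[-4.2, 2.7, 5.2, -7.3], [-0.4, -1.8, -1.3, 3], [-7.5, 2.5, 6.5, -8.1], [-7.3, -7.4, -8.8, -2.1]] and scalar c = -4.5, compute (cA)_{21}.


Scalar multiplication: (cA)_{ij} = c * A_{ij}.
c = -4.5
A_{21} = -0.4
(cA)_{21} = -4.5 * -0.4 = 1.8

1.8


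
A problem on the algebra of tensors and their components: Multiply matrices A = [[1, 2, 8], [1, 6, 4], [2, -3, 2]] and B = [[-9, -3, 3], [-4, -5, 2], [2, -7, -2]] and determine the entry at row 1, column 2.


(AB)_{ij} = sum_k A_{ik} B_{kj}.
For i=1, j=2:
A_{11} * B_{12} = 1 * -3 = -3
A_{12} * B_{22} = 2 * -5 = -10
A_{13} * B_{32} = 8 * -7 = -56
Sum = -3 + -10 + -56 = -69

-69


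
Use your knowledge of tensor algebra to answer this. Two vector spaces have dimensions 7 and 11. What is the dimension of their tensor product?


The dimension of a tensor product is the product of dimensions.
dim(V) = 7, dim(W) = 11
dim(V (x) W) = 7 * 11 = 77

77


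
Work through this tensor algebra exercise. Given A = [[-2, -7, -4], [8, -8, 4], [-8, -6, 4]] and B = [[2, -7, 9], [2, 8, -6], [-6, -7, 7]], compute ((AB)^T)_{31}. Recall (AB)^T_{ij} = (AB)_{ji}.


(AB)^T_{ij} = (AB)_{ji} = sum_k A_{jk} B_{ki}.
For i=3, j=1 we need (AB)_{13}:
A_{11} * B_{13} = -2 * 9 = -18
A_{12} * B_{23} = -7 * -6 = 42
A_{13} * B_{33} = -4 * 7 = -28
Sum = -18 + 42 + -28 = -4

-4


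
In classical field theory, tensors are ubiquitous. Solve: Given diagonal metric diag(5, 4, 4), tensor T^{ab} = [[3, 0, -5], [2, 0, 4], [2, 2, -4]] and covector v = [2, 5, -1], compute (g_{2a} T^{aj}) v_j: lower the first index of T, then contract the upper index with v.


Step 1: lower the first index. For a diagonal metric, g_{ia} T^{aj} = g_{ii} T^{ij} (no sum on i).
g_{22} = 4
S_2{}^1 = 4 * T^{21} = 4 * 2 = 8
S_2{}^2 = 4 * T^{22} = 4 * 0 = 0
S_2{}^3 = 4 * T^{23} = 4 * 4 = 16
Step 2: contract S_2{}^j with v_j.
S_2{}^1 * v_1 = 8 * 2 = 16
S_2{}^2 * v_2 = 0 * 5 = 0
S_2{}^3 * v_3 = 16 * -1 = -16
Result = 16 + 0 + -16 = 0

0


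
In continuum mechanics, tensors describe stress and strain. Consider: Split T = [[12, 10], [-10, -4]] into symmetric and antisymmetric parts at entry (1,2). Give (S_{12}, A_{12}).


T_{12} = 10
T_{21} = -10
S_{12} = (10 + -10)/2 = 0/2 = 0
A_{12} = (10 - -10)/2 = 20/2 = 10
Check: S + A = 0 + 10 = 10 = T_{12}.

(0, 10)


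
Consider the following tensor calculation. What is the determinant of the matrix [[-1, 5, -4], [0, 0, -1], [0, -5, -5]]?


Expanding along the first row, det(A) = a11*M_11 - a12*M_12 + a13*M_13, where M_1j is the (1,j) minor.
Minor M_11 = 0*-5 - -1*-5 = -5
Minor M_12 = 0*-5 - -1*0 = 0
Minor M_13 = 0*-5 - 0*0 = 0
det = -1*(-5) - 5*(0) + -4*(0)
    = 5 - 0 + 0
    = 5

5


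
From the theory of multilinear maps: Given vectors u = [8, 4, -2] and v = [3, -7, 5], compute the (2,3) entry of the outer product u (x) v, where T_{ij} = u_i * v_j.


The outer product entry T_{ij} = u_i * v_j.
We need i=2, j=3.
u_2 = 4, v_3 = 5
T_{2,3} = 4 * 5 = 20

20


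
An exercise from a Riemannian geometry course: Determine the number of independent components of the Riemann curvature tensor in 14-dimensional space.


The Riemann tensor in d dimensions has d^2(d^2 - 1)/12 independent components.
d = 14, so d^2 = 196
d^2 - 1 = 195
d^2(d^2 - 1) = 196 * 195 = 38220
Divide by 12: 38220 / 12 = 3185

3185


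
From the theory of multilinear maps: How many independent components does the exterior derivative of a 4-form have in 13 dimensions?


The exterior derivative of a p-form is a (p+1)-form.
Its number of independent components is C(n, p+1).
n = 13, p+1 = 5
C(13, 5) = 1287

1287


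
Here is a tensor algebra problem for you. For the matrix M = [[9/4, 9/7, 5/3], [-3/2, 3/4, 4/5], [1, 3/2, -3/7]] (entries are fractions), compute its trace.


The trace is the sum of diagonal entries.
Diagonal: M[1,1] = 9/4, M[2,2] = 3/4, M[3,3] = -3/7
Tr(M) = 9/4 + 3/4 + -3/7
Computing step by step:
After adding M[1,1]: 9/4
After adding M[2,2]: 3
After adding M[3,3]: 18/7
Tr(M) = 18/7

18/7


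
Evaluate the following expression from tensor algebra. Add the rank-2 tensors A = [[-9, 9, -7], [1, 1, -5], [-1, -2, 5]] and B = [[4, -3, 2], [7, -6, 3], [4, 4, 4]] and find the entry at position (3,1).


Tensor addition is component-wise: (A + B)_{ij} = A_{ij} + B_{ij}.
A_{31} = -1
B_{31} = 4
(A + B)_{31} = -1 + 4 = 3

3


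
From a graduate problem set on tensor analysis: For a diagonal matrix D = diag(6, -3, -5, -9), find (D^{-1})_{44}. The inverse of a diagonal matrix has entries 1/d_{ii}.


For a diagonal matrix, the inverse has entries (D^{-1})_{ii} = 1/d_{ii}.
The diagonal entries are: d_{11} = 6, d_{22} = -3, d_{33} = -5, d_{44} = -9
We need (D^{-1})_{44} = 1/d_{44} = 1/-9 = -1/9

-1/9


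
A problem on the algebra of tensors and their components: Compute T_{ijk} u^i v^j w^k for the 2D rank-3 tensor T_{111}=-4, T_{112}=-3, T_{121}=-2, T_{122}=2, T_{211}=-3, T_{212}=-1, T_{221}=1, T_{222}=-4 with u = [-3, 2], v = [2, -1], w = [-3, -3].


S = sum over i,j,k of T_{ijk} u_i v_j w_k. Expanding all 8 terms:
T_{111}*u_1*v_1*w_1 = -4*-3*2*-3 = -72  (running total: -72)
T_{112}*u_1*v_1*w_2 = -3*-3*2*-3 = -54  (running total: -126)
T_{121}*u_1*v_2*w_1 = -2*-3*-1*-3 = 18  (running total: -108)
T_{122}*u_1*v_2*w_2 = 2*-3*-1*-3 = -18  (running total: -126)
T_{211}*u_2*v_1*w_1 = -3*2*2*-3 = 36  (running total: -90)
T_{212}*u_2*v_1*w_2 = -1*2*2*-3 = 12  (running total: -78)
T_{221}*u_2*v_2*w_1 = 1*2*-1*-3 = 6  (running total: -72)
T_{222}*u_2*v_2*w_2 = -4*2*-1*-3 = -24  (running total: -96)
S = -96

-96


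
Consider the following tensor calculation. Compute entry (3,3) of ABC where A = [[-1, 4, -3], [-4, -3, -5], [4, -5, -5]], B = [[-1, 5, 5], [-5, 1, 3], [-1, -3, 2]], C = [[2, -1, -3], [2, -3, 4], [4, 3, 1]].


(ABC)_{33} = sum_m (AB)_{3m} C_{m3}. First compute row 3 of AB.
(AB)_{31} = 4*-1 + -5*-5 + -5*-1 = 26
(AB)_{32} = 4*5 + -5*1 + -5*-3 = 30
(AB)_{33} = 4*5 + -5*3 + -5*2 = -5
Now contract with column 3 of C:
(AB)_{31} * C_{13} = 26 * -3 = -78
(AB)_{32} * C_{23} = 30 * 4 = 120
(AB)_{33} * C_{33} = -5 * 1 = -5
(ABC)_{33} = -78 + 120 + -5 = 37

37


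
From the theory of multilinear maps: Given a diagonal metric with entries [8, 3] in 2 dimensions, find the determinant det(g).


For a diagonal metric, the determinant is the product of diagonal entries.
Diagonal entries: 8, 3
det(g) = 8 * 3 = 24

24


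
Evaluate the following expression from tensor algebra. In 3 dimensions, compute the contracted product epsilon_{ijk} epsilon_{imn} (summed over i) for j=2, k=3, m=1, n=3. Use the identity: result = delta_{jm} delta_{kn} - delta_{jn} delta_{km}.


Using the identity: epsilon_{ijk} epsilon_{imn} = delta_{jm} delta_{kn} - delta_{jn} delta_{km}.
delta_{21} = 0
delta_{33} = 1
delta_{23} = 0
delta_{31} = 0
Result = 0 * 1 - 0 * 0 = 0 - 0 = 0

0


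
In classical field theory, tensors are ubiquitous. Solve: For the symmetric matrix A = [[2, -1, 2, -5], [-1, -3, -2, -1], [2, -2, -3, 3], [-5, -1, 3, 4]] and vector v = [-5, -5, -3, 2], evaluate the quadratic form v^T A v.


First compute Av:
(Av)_1 = 2*-5 + -1*-5 + 2*-3 + -5*2 = -21
(Av)_2 = -1*-5 + -3*-5 + -2*-3 + -1*2 = 24
(Av)_3 = 2*-5 + -2*-5 + -3*-3 + 3*2 = 15
(Av)_4 = -5*-5 + -1*-5 + 3*-3 + 4*2 = 29
Av = [-21, 24, 15, 29]
Then v^T (Av) = -5*-21 + -5*24 + -3*15 + 2*29
= 105 + -120 + -45 + 58 = -2

-2


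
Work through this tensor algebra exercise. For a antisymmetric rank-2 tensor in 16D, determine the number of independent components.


A antisymmetric rank-2 tensor in d dimensions has d(d-1)/2 independent components.
d = 16
d(d-1)/2 = 16 * 15 / 2 = 240 / 2 = 120

120


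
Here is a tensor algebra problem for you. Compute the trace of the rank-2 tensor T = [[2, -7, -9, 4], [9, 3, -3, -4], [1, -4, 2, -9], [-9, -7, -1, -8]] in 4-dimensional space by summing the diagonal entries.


The contraction (trace) of a rank-2 tensor is the sum of its diagonal elements.
Diagonal entries: A[1,1] = 2, A[2,2] = 3, A[3,3] = 2, A[4,4] = -8
Tr(A) = 2 + 3 + 2 + -8 = -1

-1


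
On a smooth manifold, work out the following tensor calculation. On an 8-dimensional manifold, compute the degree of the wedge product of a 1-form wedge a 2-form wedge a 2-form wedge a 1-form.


The degree of a wedge product is the sum of the degrees of the individual forms.
Degrees: 1, 2, 2, 1
Total degree = 1 + 2 + 2 + 1 = 6

6


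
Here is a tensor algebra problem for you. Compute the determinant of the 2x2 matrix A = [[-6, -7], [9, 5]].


For a 2x2 matrix [[a, b], [c, d]], det = a*d - b*c.
a = -6, b = -7, c = 9, d = 5
a*d = -6 * 5 = -30
b*c = -7 * 9 = -63
det = -30 - -63 = 33

33


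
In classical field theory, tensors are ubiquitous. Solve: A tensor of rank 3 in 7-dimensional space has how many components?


The number of components of a rank-r tensor in d dimensions is d^r.
Here d = 7 and r = 3.
7^3 = 343

343


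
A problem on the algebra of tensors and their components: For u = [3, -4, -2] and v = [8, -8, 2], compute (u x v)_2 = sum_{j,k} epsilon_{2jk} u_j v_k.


(u x v)_2 = sum_{j,k} epsilon_{2jk} u_j v_k. Only permutations of (1,2,3) contribute; the two non-zero terms are:
eps_{213} u_1 v_3 = -1 * 3 * 2 = -6
eps_{231} u_3 v_1 = 1 * -2 * 8 = -16
(u x v)_2 = -22

-22


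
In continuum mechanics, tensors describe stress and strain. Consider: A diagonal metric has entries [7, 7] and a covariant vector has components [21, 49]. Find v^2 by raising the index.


To raise an index with a diagonal metric: v^i = v_i / g_{ii}.
For index 2: v_2 = 49, g_{22} = 7
v^2 = 49 / 7 = 7

7


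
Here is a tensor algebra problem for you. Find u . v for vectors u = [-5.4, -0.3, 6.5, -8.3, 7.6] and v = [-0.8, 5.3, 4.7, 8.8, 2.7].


The inner product u . v = sum of u_i * v_i.
Term-by-term: -5.4 * -0.8, -0.3 * 5.3, 6.5 * 4.7, -8.3 * 8.8, 7.6 * 2.7
Products: 4.32, -1.59, 30.55, -73.04, 20.52
Sum = 4.32 + -1.59 + 30.55 + -73.04 + 20.52 = -19.24

-19.24


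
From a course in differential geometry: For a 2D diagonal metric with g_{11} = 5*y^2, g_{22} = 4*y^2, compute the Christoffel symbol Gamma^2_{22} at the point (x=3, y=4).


For a diagonal metric, Gamma^k_{ij} = (1/2) g^{kk} (dg_{ik}/dx_j + dg_{jk}/dx_i - dg_{ij}/dx_k).
The metric is diagonal, so g_{ab} = 0 for a != b.
At the given point: g_{11} = 80, g_{22} = 64
g^{22} = 1/64
dg_{22}/dx_2 = dg_{22}/dx_2 = 32
dg_{22}/dx_2 = dg_{22}/dx_2 = 32
dg_{22}/dx_2 = dg_{22}/dx_2 = 32
Numerator = 32 + 32 - 32 = 32
Gamma^2_{22} = 32 / (2 * 64) = 1/4

1/4


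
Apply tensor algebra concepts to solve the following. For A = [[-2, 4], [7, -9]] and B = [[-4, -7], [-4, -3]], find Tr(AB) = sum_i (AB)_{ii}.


Tr(AB) = sum_i (AB)_{ii} where (AB)_{ii} = sum_k A_{ik} B_{ki}.
(AB)_{11} = -2*-4 + 4*-4 = -8
(AB)_{22} = 7*-7 + -9*-3 = -22
Tr(AB) = -8 + -22 = -30

-30


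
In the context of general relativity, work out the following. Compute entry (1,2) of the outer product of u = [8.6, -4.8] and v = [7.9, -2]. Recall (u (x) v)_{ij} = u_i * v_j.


The outer product entry T_{ij} = u_i * v_j.
We need i=1, j=2.
u_1 = 8.6, v_2 = -2
T_{1,2} = 8.6 * -2 = -17.2

-17.2


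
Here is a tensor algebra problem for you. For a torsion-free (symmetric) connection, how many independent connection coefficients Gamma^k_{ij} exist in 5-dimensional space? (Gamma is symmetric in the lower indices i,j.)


Christoffel symbols Gamma^k_{ij} are symmetric in i,j, so there are d * d(d+1)/2 independent symbols.
d = 5
d(d+1)/2 = 5 * 6 / 2 = 15
Total = 5 * 15 = 75

75


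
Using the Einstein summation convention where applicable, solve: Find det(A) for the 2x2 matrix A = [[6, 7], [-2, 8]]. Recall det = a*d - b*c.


For a 2x2 matrix [[a, b], [c, d]], det = a*d - b*c.
a = 6, b = 7, c = -2, d = 8
a*d = 6 * 8 = 48
b*c = 7 * -2 = -14
det = 48 - -14 = 62

62


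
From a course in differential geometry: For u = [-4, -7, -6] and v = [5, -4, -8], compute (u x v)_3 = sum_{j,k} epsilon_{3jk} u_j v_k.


(u x v)_3 = sum_{j,k} epsilon_{3jk} u_j v_k. Only permutations of (1,2,3) contribute; the two non-zero terms are:
eps_{312} u_1 v_2 = 1 * -4 * -4 = 16
eps_{321} u_2 v_1 = -1 * -7 * 5 = 35
(u x v)_3 = 51

51


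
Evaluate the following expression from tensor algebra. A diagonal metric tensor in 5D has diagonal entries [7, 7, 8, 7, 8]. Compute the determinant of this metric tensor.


For a diagonal metric, the determinant is the product of diagonal entries.
Diagonal entries: 7, 7, 8, 7, 8
det(g) = 7 * 7 * 8 * 7 * 8 = 21952

21952


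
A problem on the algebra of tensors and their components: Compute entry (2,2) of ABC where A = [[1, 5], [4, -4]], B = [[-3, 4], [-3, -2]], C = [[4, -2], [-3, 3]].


(ABC)_{22} = sum_m (AB)_{2m} C_{m2}. First compute row 2 of AB.
(AB)_{21} = 4*-3 + -4*-3 = 0
(AB)_{22} = 4*4 + -4*-2 = 24
Now contract with column 2 of C:
(AB)_{21} * C_{12} = 0 * -2 = 0
(AB)_{22} * C_{22} = 24 * 3 = 72
(ABC)_{22} = 0 + 72 = 72

72


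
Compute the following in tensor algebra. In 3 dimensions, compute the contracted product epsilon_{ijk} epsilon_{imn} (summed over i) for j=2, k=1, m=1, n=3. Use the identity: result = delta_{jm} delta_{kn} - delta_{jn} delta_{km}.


Using the identity: epsilon_{ijk} epsilon_{imn} = delta_{jm} delta_{kn} - delta_{jn} delta_{km}.
delta_{21} = 0
delta_{13} = 0
delta_{23} = 0
delta_{11} = 1
Result = 0 * 0 - 0 * 1 = 0 - 0 = 0

0


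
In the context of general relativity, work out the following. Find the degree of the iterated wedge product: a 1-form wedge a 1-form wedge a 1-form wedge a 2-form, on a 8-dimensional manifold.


The degree of a wedge product is the sum of the degrees of the individual forms.
Degrees: 1, 1, 1, 2
Total degree = 1 + 1 + 1 + 2 = 5

5


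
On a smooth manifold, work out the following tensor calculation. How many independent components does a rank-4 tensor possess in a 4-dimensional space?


The number of components of a rank-r tensor in d dimensions is d^r.
Here d = 4 and r = 4.
4^4 = 256

256


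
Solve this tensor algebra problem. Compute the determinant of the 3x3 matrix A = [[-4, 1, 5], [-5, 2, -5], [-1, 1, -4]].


Expanding along the first row, det(A) = a11*M_11 - a12*M_12 + a13*M_13, where M_1j is the (1,j) minor.
Minor M_11 = 2*-4 - -5*1 = -3
Minor M_12 = -5*-4 - -5*-1 = 15
Minor M_13 = -5*1 - 2*-1 = -3
det = -4*(-3) - 1*(15) + 5*(-3)
    = 12 - 15 + -15
    = -18

-18


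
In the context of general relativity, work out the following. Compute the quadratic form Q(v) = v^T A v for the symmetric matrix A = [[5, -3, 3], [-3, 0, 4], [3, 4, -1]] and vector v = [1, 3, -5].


First compute Av:
(Av)_1 = 5*1 + -3*3 + 3*-5 = -19
(Av)_2 = -3*1 + 0*3 + 4*-5 = -23
(Av)_3 = 3*1 + 4*3 + -1*-5 = 20
Av = [-19, -23, 20]
Then v^T (Av) = 1*-19 + 3*-23 + -5*20
= -19 + -69 + -100 = -188

-188


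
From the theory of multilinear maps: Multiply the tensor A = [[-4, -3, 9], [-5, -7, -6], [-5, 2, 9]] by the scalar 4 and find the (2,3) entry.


Scalar multiplication: (cA)_{ij} = c * A_{ij}.
c = 4
A_{23} = -6
(cA)_{23} = 4 * -6 = -24

-24


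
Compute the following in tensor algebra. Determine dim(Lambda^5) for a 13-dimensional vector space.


The dimension of the space of p-forms on an n-dimensional space is C(n, p).
n = 13, p = 5
C(13, 5) = 13! / (5! * 8!) = 1287

1287


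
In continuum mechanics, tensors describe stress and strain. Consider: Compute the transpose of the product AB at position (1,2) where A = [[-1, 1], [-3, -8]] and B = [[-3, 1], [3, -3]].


(AB)^T_{ij} = (AB)_{ji} = sum_k A_{jk} B_{ki}.
For i=1, j=2 we need (AB)_{21}:
A_{21} * B_{11} = -3 * -3 = 9
A_{22} * B_{21} = -8 * 3 = -24
Sum = 9 + -24 = -15

-15


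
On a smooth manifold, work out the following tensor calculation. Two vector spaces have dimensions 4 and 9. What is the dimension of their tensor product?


The dimension of a tensor product is the product of dimensions.
dim(V) = 4, dim(W) = 9
dim(V (x) W) = 4 * 9 = 36

36


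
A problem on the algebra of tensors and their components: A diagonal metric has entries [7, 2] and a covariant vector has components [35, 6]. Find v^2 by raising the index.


To raise an index with a diagonal metric: v^i = v_i / g_{ii}.
For index 2: v_2 = 6, g_{22} = 2
v^2 = 6 / 2 = 3

3


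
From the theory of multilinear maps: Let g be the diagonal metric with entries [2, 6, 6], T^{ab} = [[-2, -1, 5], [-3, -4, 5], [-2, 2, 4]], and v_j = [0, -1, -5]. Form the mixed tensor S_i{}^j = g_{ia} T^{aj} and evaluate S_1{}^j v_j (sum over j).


Step 1: lower the first index. For a diagonal metric, g_{ia} T^{aj} = g_{ii} T^{ij} (no sum on i).
g_{11} = 2
S_1{}^1 = 2 * T^{11} = 2 * -2 = -4
S_1{}^2 = 2 * T^{12} = 2 * -1 = -2
S_1{}^3 = 2 * T^{13} = 2 * 5 = 10
Step 2: contract S_1{}^j with v_j.
S_1{}^1 * v_1 = -4 * 0 = 0
S_1{}^2 * v_2 = -2 * -1 = 2
S_1{}^3 * v_3 = 10 * -5 = -50
Result = 0 + 2 + -50 = -48

-48


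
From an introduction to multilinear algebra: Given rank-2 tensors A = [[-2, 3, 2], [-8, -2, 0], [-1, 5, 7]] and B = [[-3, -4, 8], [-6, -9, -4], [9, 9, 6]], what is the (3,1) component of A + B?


Tensor addition is component-wise: (A + B)_{ij} = A_{ij} + B_{ij}.
A_{31} = -1
B_{31} = 9
(A + B)_{31} = -1 + 9 = 8

8


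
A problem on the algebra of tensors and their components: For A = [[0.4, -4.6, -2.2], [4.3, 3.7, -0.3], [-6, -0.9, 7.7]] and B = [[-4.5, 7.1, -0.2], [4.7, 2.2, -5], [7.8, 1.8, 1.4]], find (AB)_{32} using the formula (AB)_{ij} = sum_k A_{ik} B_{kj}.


(AB)_{ij} = sum_k A_{ik} B_{kj}.
For i=3, j=2:
A_{31} * B_{12} = -6 * 7.1 = -42.6
A_{32} * B_{22} = -0.9 * 2.2 = -1.98
A_{33} * B_{32} = 7.7 * 1.8 = 13.86
Sum = -42.6 + -1.98 + 13.86 = -30.72

-30.72
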